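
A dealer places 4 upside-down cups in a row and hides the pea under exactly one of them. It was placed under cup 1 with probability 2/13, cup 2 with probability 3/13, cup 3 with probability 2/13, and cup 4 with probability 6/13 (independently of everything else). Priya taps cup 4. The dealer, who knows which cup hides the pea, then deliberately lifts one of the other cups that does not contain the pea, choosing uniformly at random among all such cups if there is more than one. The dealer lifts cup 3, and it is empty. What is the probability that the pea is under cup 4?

Consider each possible location of the pea in turn.
If it is under cup 1 (prior 2/13): the dealer has 2 equally likely choices, so probability 1/2; weight (2/13)·(1/2) = 1/13.
If it is under cup 2 (prior 3/13): the dealer has 2 equally likely choices, so probability 1/2; weight (3/13)·(1/2) = 3/26.
If it is under cup 3 (prior 2/13): the dealer opened cup 3, so this case is ruled out; weight (2/13)·0 = 0.
If it is under cup 4 (prior 6/13): the dealer has 3 equally likely choices, so probability 1/3; weight (6/13)·(1/3) = 2/13.
The weights sum to 9/26.
So P(the pea under cup 4 | the dealer opened cup 3) = (2/13) / (9/26) = 4/9.

4/9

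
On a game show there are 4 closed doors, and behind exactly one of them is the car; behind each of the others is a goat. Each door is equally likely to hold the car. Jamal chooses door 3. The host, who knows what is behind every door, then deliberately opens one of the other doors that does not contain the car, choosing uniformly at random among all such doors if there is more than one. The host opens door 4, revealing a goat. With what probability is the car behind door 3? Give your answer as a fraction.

Condition on the true location of the car.
If it is behind either of doors 1 and 2 (prior 1/4 each): the host has 2 equally likely choices, so probability 1/2; weight (1/4)·(1/2) = 1/8 each.
If it is behind door 3 (prior 1/4): the host has 3 equally likely choices, so probability 1/3; weight (1/4)·(1/3) = 1/12.
If it is behind door 4 (prior 1/4): the host opened door 4, so this case is ruled out; weight (1/4)·0 = 0.
The weights sum to 1/3.
So P(the car behind door 3 | the host opened door 4) = (1/12) / (1/3) = 1/4.

1/4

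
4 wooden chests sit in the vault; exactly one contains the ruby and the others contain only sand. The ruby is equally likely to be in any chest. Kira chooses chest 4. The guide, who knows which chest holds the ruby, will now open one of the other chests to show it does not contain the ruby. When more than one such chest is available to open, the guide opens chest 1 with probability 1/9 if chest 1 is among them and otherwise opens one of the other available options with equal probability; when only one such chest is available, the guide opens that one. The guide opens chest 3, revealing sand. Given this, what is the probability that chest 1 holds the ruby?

3/11

Condition on the true location of the ruby.
If it is in chest 1 (prior 1/4): chest 1 holds the prize so is unavailable; the guide chooses uniformly among the 2 others, probability 1/2; weight (1/4)·(1/2) = 1/8.
If it is in chest 2 (prior 1/4): chest 1 is available but not opened, probability 8/9; weight (1/4)·(8/9) = 2/9.
If it is in chest 3 (prior 1/4): the guide opened chest 3, so this case is ruled out; weight (1/4)·0 = 0.
If it is in chest 4 (prior 1/4): chest 1 is available but not opened; chest 3 gets probability (1 − 1/9)/2 = 4/9; weight (1/4)·(4/9) = 1/9.
The weights sum to 11/24.
So P(the ruby in chest 1 | the guide opened chest 3) = (1/8) / (11/24) = 3/11.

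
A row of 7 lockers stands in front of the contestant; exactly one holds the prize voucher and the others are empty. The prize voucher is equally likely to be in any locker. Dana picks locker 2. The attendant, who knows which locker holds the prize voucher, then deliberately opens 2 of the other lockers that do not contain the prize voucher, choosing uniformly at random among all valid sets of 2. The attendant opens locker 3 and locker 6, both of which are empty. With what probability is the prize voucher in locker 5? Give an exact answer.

3/14

Apply Bayes' rule, conditioning on where the prize voucher actually is.
If it is in any of lockers 1, 4, 5, and 7 (prior 1/7 each): the attendant has 10 equally likely choices, so probability 1/10; weight (1/7)·(1/10) = 1/70 each.
If it is in locker 2 (prior 1/7): the attendant has 15 equally likely choices, so probability 1/15; weight (1/7)·(1/15) = 1/105.
If it is in either of lockers 3 and 6 (prior 1/7 each): that locker was opened and seen not to hold the prize — ruled out; weight (1/7)·0 = 0 each.
The weights sum to 1/15.
So P(the prize voucher in locker 5 | the attendant opened locker 3 and locker 6) = (1/70) / (1/15) = 3/14.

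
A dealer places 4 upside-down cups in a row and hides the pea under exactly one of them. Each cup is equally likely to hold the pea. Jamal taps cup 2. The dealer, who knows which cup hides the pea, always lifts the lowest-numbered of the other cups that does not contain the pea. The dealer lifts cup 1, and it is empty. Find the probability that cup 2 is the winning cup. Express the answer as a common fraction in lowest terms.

1/3

Condition on the true location of the pea.
If it is under cup 1 (prior 1/4): the dealer opened cup 1, so this case is ruled out; weight (1/4)·0 = 0.
If it is under any of cups 2, 3, and 4 (prior 1/4 each): cup 1 is the lowest-numbered option available, probability 1; weight (1/4)·1 = 1/4 each.
The weights sum to 3/4.
So P(the pea under cup 2 | the dealer opened cup 1) = (1/4) / (3/4) = 1/3.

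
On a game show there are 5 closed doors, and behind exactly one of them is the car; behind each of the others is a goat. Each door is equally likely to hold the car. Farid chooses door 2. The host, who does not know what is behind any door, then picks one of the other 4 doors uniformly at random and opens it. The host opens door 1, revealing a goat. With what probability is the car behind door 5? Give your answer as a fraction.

1/4

Consider each possible location of the car in turn.
If it is behind door 1 (prior 1/5): the host opened door 1, so this case is ruled out; weight (1/5)·0 = 0.
If it is behind any of doors 2, 3, 4, and 5 (prior 1/5 each): the host picks door 1 with probability 1/4 regardless, and it is not the prize; weight (1/5)·(1/4) = 1/20 each.
The weights sum to 1/5.
So P(the car behind door 5 | the host opened door 1) = (1/20) / (1/5) = 1/4.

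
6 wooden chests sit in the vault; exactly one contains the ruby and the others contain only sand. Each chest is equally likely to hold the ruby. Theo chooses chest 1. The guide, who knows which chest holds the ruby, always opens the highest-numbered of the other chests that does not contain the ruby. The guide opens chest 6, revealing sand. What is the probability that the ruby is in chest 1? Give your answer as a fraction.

Condition on the true location of the ruby.
If it is in any of chests 1, 2, 3, 4, and 5 (prior 1/6 each): chest 6 is the highest-numbered option available, probability 1; weight (1/6)·1 = 1/6 each.
If it is in chest 6 (prior 1/6): the guide opened chest 6, so this case is ruled out; weight (1/6)·0 = 0.
The weights sum to 5/6.
So P(the ruby in chest 1 | the guide opened chest 6) = (1/6) / (5/6) = 1/5.

1/5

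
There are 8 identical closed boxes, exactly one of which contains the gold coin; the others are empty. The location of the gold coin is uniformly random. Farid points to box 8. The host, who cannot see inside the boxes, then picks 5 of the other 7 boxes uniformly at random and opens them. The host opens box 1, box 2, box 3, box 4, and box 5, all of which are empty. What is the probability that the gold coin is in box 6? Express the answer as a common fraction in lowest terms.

1/3

Apply Bayes' rule, conditioning on where the gold coin actually is.
If it is in any of boxes 1, 2, 3, 4, and 5 (prior 1/8 each): that box was opened and seen not to hold the prize — ruled out; weight (1/8)·0 = 0 each.
If it is in any of boxes 6, 7, and 8 (prior 1/8 each): the host picks exactly this set with probability 1/21 regardless, and none is the prize; weight (1/8)·(1/21) = 1/168 each.
The weights sum to 1/56.
So P(the gold coin in box 6 | the host opened box 1, box 2, box 3, box 4, and box 5) = (1/168) / (1/56) = 1/3.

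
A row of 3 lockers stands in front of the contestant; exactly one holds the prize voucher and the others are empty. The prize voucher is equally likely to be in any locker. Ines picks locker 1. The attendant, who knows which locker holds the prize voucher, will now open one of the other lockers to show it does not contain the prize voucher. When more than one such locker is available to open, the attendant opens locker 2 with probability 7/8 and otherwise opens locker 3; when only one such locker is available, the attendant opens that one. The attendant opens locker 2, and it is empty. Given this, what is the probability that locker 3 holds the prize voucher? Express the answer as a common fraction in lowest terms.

8/15

Consider each possible location of the prize voucher in turn.
If it is in locker 1 (prior 1/3): locker 2 is available, opened with probability 7/8; weight (1/3)·(7/8) = 7/24.
If it is in locker 2 (prior 1/3): the attendant opened locker 2, so this case is ruled out; weight (1/3)·0 = 0.
If it is in locker 3 (prior 1/3): only locker 2 is available, probability 1; weight (1/3)·1 = 1/3.
The weights sum to 5/8.
So P(the prize voucher in locker 3 | the attendant opened locker 2) = (1/3) / (5/8) = 8/15.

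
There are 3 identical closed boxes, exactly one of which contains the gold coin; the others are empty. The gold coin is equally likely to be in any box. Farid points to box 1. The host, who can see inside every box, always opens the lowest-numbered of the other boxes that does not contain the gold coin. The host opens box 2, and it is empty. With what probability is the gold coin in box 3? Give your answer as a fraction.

Condition on the true location of the gold coin.
If it is in either of boxes 1 and 3 (prior 1/3 each): box 2 is the lowest-numbered option available, probability 1; weight (1/3)·1 = 1/3 each.
If it is in box 2 (prior 1/3): the host opened box 2, so this case is ruled out; weight (1/3)·0 = 0.
The weights sum to 2/3.
So P(the gold coin in box 3 | the host opened box 2) = (1/3) / (2/3) = 1/2.

1/2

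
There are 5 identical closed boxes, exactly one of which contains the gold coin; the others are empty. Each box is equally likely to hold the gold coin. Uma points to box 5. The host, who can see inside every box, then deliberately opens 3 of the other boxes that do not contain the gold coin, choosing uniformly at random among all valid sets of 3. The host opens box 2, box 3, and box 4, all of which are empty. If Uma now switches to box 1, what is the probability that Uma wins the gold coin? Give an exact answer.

Consider each possible location of the gold coin in turn.
If it is in box 1 (prior 1/5): the host has no choice, probability 1; weight (1/5)·1 = 1/5.
If it is in any of boxes 2, 3, and 4 (prior 1/5 each): that box was opened and seen not to hold the prize — ruled out; weight (1/5)·0 = 0 each.
If it is in box 5 (prior 1/5): the host has 4 equally likely choices, so probability 1/4; weight (1/5)·(1/4) = 1/20.
The weights sum to 1/4.
So P(the gold coin in box 1 | the host opened box 2, box 3, and box 4) = (1/5) / (1/4) = 4/5.

4/5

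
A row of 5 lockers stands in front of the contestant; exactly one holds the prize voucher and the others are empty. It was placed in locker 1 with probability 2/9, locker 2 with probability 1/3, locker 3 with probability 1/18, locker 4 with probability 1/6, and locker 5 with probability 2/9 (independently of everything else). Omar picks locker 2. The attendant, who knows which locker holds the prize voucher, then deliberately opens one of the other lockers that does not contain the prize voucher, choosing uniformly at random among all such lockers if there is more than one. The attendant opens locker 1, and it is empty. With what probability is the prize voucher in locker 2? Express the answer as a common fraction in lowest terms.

Apply Bayes' rule, conditioning on where the prize voucher actually is.
If it is in locker 1 (prior 2/9): the attendant opened locker 1, so this case is ruled out; weight (2/9)·0 = 0.
If it is in locker 2 (prior 1/3): the attendant has 4 equally likely choices, so probability 1/4; weight (1/3)·(1/4) = 1/12.
If it is in locker 3 (prior 1/18): the attendant has 3 equally likely choices, so probability 1/3; weight (1/18)·(1/3) = 1/54.
If it is in locker 4 (prior 1/6): the attendant has 3 equally likely choices, so probability 1/3; weight (1/6)·(1/3) = 1/18.
If it is in locker 5 (prior 2/9): the attendant has 3 equally likely choices, so probability 1/3; weight (2/9)·(1/3) = 2/27.
The weights sum to 25/108.
So P(the prize voucher in locker 2 | the attendant opened locker 1) = (1/12) / (25/108) = 9/25.

9/25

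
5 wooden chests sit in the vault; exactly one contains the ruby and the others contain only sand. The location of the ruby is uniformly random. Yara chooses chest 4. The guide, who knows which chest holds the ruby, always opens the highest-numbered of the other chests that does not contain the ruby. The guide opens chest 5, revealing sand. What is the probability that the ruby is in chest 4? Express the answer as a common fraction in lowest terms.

1/4

Consider each possible location of the ruby in turn.
If it is in any of chests 1, 2, 3, and 4 (prior 1/5 each): chest 5 is the highest-numbered option available, probability 1; weight (1/5)·1 = 1/5 each.
If it is in chest 5 (prior 1/5): the guide opened chest 5, so this case is ruled out; weight (1/5)·0 = 0.
The weights sum to 4/5.
So P(the ruby in chest 4 | the guide opened chest 5) = (1/5) / (4/5) = 1/4.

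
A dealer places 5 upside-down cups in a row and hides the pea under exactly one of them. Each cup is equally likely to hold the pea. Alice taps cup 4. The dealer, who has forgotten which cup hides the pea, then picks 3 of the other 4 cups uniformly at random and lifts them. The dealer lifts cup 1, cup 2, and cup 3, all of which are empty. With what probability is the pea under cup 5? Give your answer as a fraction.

1/2

Condition on the true location of the pea.
If it is under any of cups 1, 2, and 3 (prior 1/5 each): that cup was opened and seen not to hold the prize — ruled out; weight (1/5)·0 = 0 each.
If it is under either of cups 4 and 5 (prior 1/5 each): the dealer picks exactly this set with probability 1/4 regardless, and none is the prize; weight (1/5)·(1/4) = 1/20 each.
The weights sum to 1/10.
So P(the pea under cup 5 | the dealer opened cup 1, cup 2, and cup 3) = (1/20) / (1/10) = 1/2.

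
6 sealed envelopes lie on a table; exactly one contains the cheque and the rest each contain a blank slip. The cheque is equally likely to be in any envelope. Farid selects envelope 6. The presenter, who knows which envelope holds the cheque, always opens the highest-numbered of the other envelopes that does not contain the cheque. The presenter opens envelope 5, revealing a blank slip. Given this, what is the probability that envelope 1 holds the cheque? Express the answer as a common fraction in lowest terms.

Consider each possible location of the cheque in turn.
If it is in any of envelopes 1, 2, 3, 4, and 6 (prior 1/6 each): envelope 5 is the highest-numbered option available, probability 1; weight (1/6)·1 = 1/6 each.
If it is in envelope 5 (prior 1/6): the presenter opened envelope 5, so this case is ruled out; weight (1/6)·0 = 0.
The weights sum to 5/6.
So P(the cheque in envelope 1 | the presenter opened envelope 5) = (1/6) / (5/6) = 1/5.

1/5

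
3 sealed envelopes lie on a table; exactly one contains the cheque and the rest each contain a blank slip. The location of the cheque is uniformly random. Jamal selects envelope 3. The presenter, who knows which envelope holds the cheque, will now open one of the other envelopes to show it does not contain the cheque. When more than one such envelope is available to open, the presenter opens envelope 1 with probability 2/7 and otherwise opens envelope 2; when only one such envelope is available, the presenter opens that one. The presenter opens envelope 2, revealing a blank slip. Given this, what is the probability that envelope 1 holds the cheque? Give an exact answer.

Condition on the true location of the cheque.
If it is in envelope 1 (prior 1/3): only envelope 2 is available, probability 1; weight (1/3)·1 = 1/3.
If it is in envelope 2 (prior 1/3): the presenter opened envelope 2, so this case is ruled out; weight (1/3)·0 = 0.
If it is in envelope 3 (prior 1/3): envelope 1 is available but not opened, probability 5/7; weight (1/3)·(5/7) = 5/21.
The weights sum to 4/7.
So P(the cheque in envelope 1 | the presenter opened envelope 2) = (1/3) / (4/7) = 7/12.

7/12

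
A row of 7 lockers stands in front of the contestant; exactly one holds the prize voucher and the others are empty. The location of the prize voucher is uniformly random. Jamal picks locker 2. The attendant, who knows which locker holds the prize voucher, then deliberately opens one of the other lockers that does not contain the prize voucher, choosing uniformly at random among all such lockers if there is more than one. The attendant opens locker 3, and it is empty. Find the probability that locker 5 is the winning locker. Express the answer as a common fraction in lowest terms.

6/35

Condition on the true location of the prize voucher.
If it is in any of lockers 1, 4, 5, 6, and 7 (prior 1/7 each): the attendant has 5 equally likely choices, so probability 1/5; weight (1/7)·(1/5) = 1/35 each.
If it is in locker 2 (prior 1/7): the attendant has 6 equally likely choices, so probability 1/6; weight (1/7)·(1/6) = 1/42.
If it is in locker 3 (prior 1/7): the attendant opened locker 3, so this case is ruled out; weight (1/7)·0 = 0.
The weights sum to 1/6.
So P(the prize voucher in locker 5 | the attendant opened locker 3) = (1/35) / (1/6) = 6/35.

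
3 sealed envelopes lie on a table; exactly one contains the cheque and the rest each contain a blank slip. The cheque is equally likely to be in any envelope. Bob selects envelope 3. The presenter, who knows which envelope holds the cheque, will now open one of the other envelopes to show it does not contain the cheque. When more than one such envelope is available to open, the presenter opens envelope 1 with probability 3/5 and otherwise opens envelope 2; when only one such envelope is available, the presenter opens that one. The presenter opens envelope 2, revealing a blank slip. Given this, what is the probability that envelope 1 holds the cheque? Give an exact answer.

5/7

Apply Bayes' rule, conditioning on where the cheque actually is.
If it is in envelope 1 (prior 1/3): only envelope 2 is available, probability 1; weight (1/3)·1 = 1/3.
If it is in envelope 2 (prior 1/3): the presenter opened envelope 2, so this case is ruled out; weight (1/3)·0 = 0.
If it is in envelope 3 (prior 1/3): envelope 1 is available but not opened, probability 2/5; weight (1/3)·(2/5) = 2/15.
The weights sum to 7/15.
So P(the cheque in envelope 1 | the presenter opened envelope 2) = (1/3) / (7/15) = 5/7.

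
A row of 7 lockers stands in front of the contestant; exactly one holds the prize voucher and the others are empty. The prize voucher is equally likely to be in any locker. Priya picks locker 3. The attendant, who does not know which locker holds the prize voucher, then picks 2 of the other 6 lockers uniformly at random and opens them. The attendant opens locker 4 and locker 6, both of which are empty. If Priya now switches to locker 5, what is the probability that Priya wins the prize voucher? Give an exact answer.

Condition on the true location of the prize voucher.
If it is in any of lockers 1, 2, 3, 5, and 7 (prior 1/7 each): the attendant picks exactly this set with probability 1/15 regardless, and none is the prize; weight (1/7)·(1/15) = 1/105 each.
If it is in either of lockers 4 and 6 (prior 1/7 each): that locker was opened and seen not to hold the prize — ruled out; weight (1/7)·0 = 0 each.
The weights sum to 1/21.
So P(the prize voucher in locker 5 | the attendant opened locker 4 and locker 6) = (1/105) / (1/21) = 1/5.

1/5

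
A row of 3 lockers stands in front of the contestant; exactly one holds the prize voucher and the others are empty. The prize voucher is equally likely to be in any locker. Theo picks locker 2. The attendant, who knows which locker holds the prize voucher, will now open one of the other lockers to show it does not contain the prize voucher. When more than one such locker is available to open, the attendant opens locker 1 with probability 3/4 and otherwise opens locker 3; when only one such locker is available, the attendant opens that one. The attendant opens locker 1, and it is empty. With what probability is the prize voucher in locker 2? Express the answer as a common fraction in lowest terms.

Consider each possible location of the prize voucher in turn.
If it is in locker 1 (prior 1/3): the attendant opened locker 1, so this case is ruled out; weight (1/3)·0 = 0.
If it is in locker 2 (prior 1/3): locker 1 is available, opened with probability 3/4; weight (1/3)·(3/4) = 1/4.
If it is in locker 3 (prior 1/3): only locker 1 is available, probability 1; weight (1/3)·1 = 1/3.
The weights sum to 7/12.
So P(the prize voucher in locker 2 | the attendant opened locker 1) = (1/4) / (7/12) = 3/7.

3/7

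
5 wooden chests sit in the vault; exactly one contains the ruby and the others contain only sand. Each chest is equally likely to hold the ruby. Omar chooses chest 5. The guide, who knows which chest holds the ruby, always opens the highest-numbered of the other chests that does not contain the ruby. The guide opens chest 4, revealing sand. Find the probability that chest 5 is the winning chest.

Apply Bayes' rule, conditioning on where the ruby actually is.
If it is in any of chests 1, 2, 3, and 5 (prior 1/5 each): chest 4 is the highest-numbered option available, probability 1; weight (1/5)·1 = 1/5 each.
If it is in chest 4 (prior 1/5): the guide opened chest 4, so this case is ruled out; weight (1/5)·0 = 0.
The weights sum to 4/5.
So P(the ruby in chest 5 | the guide opened chest 4) = (1/5) / (4/5) = 1/4.

1/4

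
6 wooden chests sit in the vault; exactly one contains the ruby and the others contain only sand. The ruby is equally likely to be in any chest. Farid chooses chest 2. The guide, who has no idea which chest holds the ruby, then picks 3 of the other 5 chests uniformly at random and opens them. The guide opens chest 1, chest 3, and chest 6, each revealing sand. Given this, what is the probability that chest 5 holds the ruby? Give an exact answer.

1/3

Condition on the true location of the ruby.
If it is in any of chests 1, 3, and 6 (prior 1/6 each): that chest was opened and seen not to hold the prize — ruled out; weight (1/6)·0 = 0 each.
If it is in any of chests 2, 4, and 5 (prior 1/6 each): the guide picks exactly this set with probability 1/10 regardless, and none is the prize; weight (1/6)·(1/10) = 1/60 each.
The weights sum to 1/20.
So P(the ruby in chest 5 | the guide opened chest 1, chest 3, and chest 6) = (1/60) / (1/20) = 1/3.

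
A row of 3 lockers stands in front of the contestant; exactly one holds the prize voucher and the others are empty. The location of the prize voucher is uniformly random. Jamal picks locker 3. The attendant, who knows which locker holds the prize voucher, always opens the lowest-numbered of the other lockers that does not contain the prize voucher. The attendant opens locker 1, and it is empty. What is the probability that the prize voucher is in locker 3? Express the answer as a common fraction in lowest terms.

1/2

Consider each possible location of the prize voucher in turn.
If it is in locker 1 (prior 1/3): the attendant opened locker 1, so this case is ruled out; weight (1/3)·0 = 0.
If it is in either of lockers 2 and 3 (prior 1/3 each): locker 1 is the lowest-numbered option available, probability 1; weight (1/3)·1 = 1/3 each.
The weights sum to 2/3.
So P(the prize voucher in locker 3 | the attendant opened locker 1) = (1/3) / (2/3) = 1/2.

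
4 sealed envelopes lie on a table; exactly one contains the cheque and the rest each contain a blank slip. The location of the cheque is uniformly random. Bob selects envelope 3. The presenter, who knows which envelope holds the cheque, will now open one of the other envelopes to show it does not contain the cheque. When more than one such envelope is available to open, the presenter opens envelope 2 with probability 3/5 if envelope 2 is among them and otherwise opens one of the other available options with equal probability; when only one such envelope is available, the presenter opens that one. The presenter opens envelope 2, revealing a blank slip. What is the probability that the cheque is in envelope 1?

Condition on the true location of the cheque.
If it is in any of envelopes 1, 3, and 4 (prior 1/4 each): envelope 2 is available, opened with probability 3/5; weight (1/4)·(3/5) = 3/20 each.
If it is in envelope 2 (prior 1/4): the presenter opened envelope 2, so this case is ruled out; weight (1/4)·0 = 0.
The weights sum to 9/20.
So P(the cheque in envelope 1 | the presenter opened envelope 2) = (3/20) / (9/20) = 1/3.

1/3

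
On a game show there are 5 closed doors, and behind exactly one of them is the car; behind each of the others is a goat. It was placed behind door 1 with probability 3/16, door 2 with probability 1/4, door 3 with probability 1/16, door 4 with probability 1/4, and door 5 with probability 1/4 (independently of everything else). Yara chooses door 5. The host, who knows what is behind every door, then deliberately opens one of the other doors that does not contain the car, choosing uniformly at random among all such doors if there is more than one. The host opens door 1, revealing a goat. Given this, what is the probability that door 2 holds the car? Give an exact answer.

Consider each possible location of the car in turn.
If it is behind door 1 (prior 3/16): the host opened door 1, so this case is ruled out; weight (3/16)·0 = 0.
If it is behind either of doors 2 and 4 (prior 1/4 each): the host has 3 equally likely choices, so probability 1/3; weight (1/4)·(1/3) = 1/12 each.
If it is behind door 3 (prior 1/16): the host has 3 equally likely choices, so probability 1/3; weight (1/16)·(1/3) = 1/48.
If it is behind door 5 (prior 1/4): the host has 4 equally likely choices, so probability 1/4; weight (1/4)·(1/4) = 1/16.
The weights sum to 1/4.
So P(the car behind door 2 | the host opened door 1) = (1/12) / (1/4) = 1/3.

1/3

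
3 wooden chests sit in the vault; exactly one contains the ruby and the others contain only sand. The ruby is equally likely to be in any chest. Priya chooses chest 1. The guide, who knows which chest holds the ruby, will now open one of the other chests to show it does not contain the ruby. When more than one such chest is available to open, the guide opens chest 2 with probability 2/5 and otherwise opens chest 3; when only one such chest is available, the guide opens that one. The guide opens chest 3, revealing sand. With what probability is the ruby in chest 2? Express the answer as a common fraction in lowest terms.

5/8

Condition on the true location of the ruby.
If it is in chest 1 (prior 1/3): chest 2 is available but not opened, probability 3/5; weight (1/3)·(3/5) = 1/5.
If it is in chest 2 (prior 1/3): only chest 3 is available, probability 1; weight (1/3)·1 = 1/3.
If it is in chest 3 (prior 1/3): the guide opened chest 3, so this case is ruled out; weight (1/3)·0 = 0.
The weights sum to 8/15.
So P(the ruby in chest 2 | the guide opened chest 3) = (1/3) / (8/15) = 5/8.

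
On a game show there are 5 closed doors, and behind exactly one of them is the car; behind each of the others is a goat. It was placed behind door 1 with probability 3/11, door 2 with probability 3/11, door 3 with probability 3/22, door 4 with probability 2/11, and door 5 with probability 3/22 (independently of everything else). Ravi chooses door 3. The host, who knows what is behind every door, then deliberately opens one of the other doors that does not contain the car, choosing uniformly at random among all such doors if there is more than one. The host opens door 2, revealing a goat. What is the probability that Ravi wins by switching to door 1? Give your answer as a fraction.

Consider each possible location of the car in turn.
If it is behind door 1 (prior 3/11): the host has 3 equally likely choices, so probability 1/3; weight (3/11)·(1/3) = 1/11.
If it is behind door 2 (prior 3/11): the host opened door 2, so this case is ruled out; weight (3/11)·0 = 0.
If it is behind door 3 (prior 3/22): the host has 4 equally likely choices, so probability 1/4; weight (3/22)·(1/4) = 3/88.
If it is behind door 4 (prior 2/11): the host has 3 equally likely choices, so probability 1/3; weight (2/11)·(1/3) = 2/33.
If it is behind door 5 (prior 3/22): the host has 3 equally likely choices, so probability 1/3; weight (3/22)·(1/3) = 1/22.
The weights sum to 61/264.
So P(the car behind door 1 | the host opened door 2) = (1/11) / (61/264) = 24/61.

24/61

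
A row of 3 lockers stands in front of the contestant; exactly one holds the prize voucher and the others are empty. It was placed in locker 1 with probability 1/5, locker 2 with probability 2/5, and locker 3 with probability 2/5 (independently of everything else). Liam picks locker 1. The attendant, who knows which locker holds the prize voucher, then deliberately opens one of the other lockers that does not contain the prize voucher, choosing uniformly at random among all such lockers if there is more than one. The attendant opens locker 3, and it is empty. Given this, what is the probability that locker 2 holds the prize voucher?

Condition on the true location of the prize voucher.
If it is in locker 1 (prior 1/5): the attendant has 2 equally likely choices, so probability 1/2; weight (1/5)·(1/2) = 1/10.
If it is in locker 2 (prior 2/5): the attendant has no choice, probability 1; weight (2/5)·1 = 2/5.
If it is in locker 3 (prior 2/5): the attendant opened locker 3, so this case is ruled out; weight (2/5)·0 = 0.
The weights sum to 1/2.
So P(the prize voucher in locker 2 | the attendant opened locker 3) = (2/5) / (1/2) = 4/5.

4/5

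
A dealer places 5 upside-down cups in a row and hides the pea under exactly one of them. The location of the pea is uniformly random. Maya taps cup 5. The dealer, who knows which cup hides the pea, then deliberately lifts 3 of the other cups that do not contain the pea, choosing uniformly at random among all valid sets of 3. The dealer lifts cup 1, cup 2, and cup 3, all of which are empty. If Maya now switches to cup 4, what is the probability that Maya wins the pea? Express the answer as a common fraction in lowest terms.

4/5

Apply Bayes' rule, conditioning on where the pea actually is.
If it is under any of cups 1, 2, and 3 (prior 1/5 each): that cup was opened and seen not to hold the prize — ruled out; weight (1/5)·0 = 0 each.
If it is under cup 4 (prior 1/5): the dealer has no choice, probability 1; weight (1/5)·1 = 1/5.
If it is under cup 5 (prior 1/5): the dealer has 4 equally likely choices, so probability 1/4; weight (1/5)·(1/4) = 1/20.
The weights sum to 1/4.
So P(the pea under cup 4 | the dealer opened cup 1, cup 2, and cup 3) = (1/5) / (1/4) = 4/5.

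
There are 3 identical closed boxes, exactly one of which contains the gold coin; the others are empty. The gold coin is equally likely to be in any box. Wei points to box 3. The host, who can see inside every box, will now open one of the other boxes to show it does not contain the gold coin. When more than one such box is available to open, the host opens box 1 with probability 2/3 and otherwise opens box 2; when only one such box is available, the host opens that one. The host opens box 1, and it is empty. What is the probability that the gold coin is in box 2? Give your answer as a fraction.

Condition on the true location of the gold coin.
If it is in box 1 (prior 1/3): the host opened box 1, so this case is ruled out; weight (1/3)·0 = 0.
If it is in box 2 (prior 1/3): only box 1 is available, probability 1; weight (1/3)·1 = 1/3.
If it is in box 3 (prior 1/3): box 1 is available, opened with probability 2/3; weight (1/3)·(2/3) = 2/9.
The weights sum to 5/9.
So P(the gold coin in box 2 | the host opened box 1) = (1/3) / (5/9) = 3/5.

3/5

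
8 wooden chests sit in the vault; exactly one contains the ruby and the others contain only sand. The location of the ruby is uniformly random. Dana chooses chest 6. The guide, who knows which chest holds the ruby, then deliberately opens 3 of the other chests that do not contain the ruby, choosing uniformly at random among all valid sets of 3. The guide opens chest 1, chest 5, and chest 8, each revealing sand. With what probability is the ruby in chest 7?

Apply Bayes' rule, conditioning on where the ruby actually is.
If it is in any of chests 1, 5, and 8 (prior 1/8 each): that chest was opened and seen not to hold the prize — ruled out; weight (1/8)·0 = 0 each.
If it is in any of chests 2, 3, 4, and 7 (prior 1/8 each): the guide has 20 equally likely choices, so probability 1/20; weight (1/8)·(1/20) = 1/160 each.
If it is in chest 6 (prior 1/8): the guide has 35 equally likely choices, so probability 1/35; weight (1/8)·(1/35) = 1/280.
The weights sum to 1/35.
So P(the ruby in chest 7 | the guide opened chest 1, chest 5, and chest 8) = (1/160) / (1/35) = 7/32.

7/32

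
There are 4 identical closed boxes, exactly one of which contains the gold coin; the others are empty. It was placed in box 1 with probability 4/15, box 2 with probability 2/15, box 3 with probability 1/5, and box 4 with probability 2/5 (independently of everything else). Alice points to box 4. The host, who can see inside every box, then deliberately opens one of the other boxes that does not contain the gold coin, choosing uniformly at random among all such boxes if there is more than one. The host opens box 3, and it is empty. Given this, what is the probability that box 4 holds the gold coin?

Condition on the true location of the gold coin.
If it is in box 1 (prior 4/15): the host has 2 equally likely choices, so probability 1/2; weight (4/15)·(1/2) = 2/15.
If it is in box 2 (prior 2/15): the host has 2 equally likely choices, so probability 1/2; weight (2/15)·(1/2) = 1/15.
If it is in box 3 (prior 1/5): the host opened box 3, so this case is ruled out; weight (1/5)·0 = 0.
If it is in box 4 (prior 2/5): the host has 3 equally likely choices, so probability 1/3; weight (2/5)·(1/3) = 2/15.
The weights sum to 1/3.
So P(the gold coin in box 4 | the host opened box 3) = (2/15) / (1/3) = 2/5.

2/5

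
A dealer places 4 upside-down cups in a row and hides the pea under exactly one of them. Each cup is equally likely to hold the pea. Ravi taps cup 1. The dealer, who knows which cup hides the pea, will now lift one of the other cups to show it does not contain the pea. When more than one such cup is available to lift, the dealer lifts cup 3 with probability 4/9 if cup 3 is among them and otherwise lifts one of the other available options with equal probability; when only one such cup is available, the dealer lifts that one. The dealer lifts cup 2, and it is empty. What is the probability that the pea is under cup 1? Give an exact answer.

Consider each possible location of the pea in turn.
If it is under cup 1 (prior 1/4): cup 3 is available but not opened; cup 2 gets probability (1 − 4/9)/2 = 5/18; weight (1/4)·(5/18) = 5/72.
If it is under cup 2 (prior 1/4): the dealer opened cup 2, so this case is ruled out; weight (1/4)·0 = 0.
If it is under cup 3 (prior 1/4): cup 3 holds the prize so is unavailable; the dealer chooses uniformly among the 2 others, probability 1/2; weight (1/4)·(1/2) = 1/8.
If it is under cup 4 (prior 1/4): cup 3 is available but not opened, probability 5/9; weight (1/4)·(5/9) = 5/36.
The weights sum to 1/3.
So P(the pea under cup 1 | the dealer opened cup 2) = (5/72) / (1/3) = 5/24.

5/24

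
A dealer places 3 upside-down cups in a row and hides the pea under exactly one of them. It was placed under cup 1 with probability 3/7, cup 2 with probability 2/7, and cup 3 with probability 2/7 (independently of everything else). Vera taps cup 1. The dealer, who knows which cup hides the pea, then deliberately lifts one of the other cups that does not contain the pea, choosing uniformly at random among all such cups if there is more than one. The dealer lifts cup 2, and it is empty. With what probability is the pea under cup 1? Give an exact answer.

3/7

Apply Bayes' rule, conditioning on where the pea actually is.
If it is under cup 1 (prior 3/7): the dealer has 2 equally likely choices, so probability 1/2; weight (3/7)·(1/2) = 3/14.
If it is under cup 2 (prior 2/7): the dealer opened cup 2, so this case is ruled out; weight (2/7)·0 = 0.
If it is under cup 3 (prior 2/7): the dealer has no choice, probability 1; weight (2/7)·1 = 2/7.
The weights sum to 1/2.
So P(the pea under cup 1 | the dealer opened cup 2) = (3/14) / (1/2) = 3/7.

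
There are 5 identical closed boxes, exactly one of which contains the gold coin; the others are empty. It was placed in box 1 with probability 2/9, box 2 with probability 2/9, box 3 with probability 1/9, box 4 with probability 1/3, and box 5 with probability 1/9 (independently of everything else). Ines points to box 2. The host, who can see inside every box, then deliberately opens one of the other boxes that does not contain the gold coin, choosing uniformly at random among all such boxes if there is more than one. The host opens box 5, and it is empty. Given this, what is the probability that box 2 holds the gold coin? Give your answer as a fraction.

Consider each possible location of the gold coin in turn.
If it is in box 1 (prior 2/9): the host has 3 equally likely choices, so probability 1/3; weight (2/9)·(1/3) = 2/27.
If it is in box 2 (prior 2/9): the host has 4 equally likely choices, so probability 1/4; weight (2/9)·(1/4) = 1/18.
If it is in box 3 (prior 1/9): the host has 3 equally likely choices, so probability 1/3; weight (1/9)·(1/3) = 1/27.
If it is in box 4 (prior 1/3): the host has 3 equally likely choices, so probability 1/3; weight (1/3)·(1/3) = 1/9.
If it is in box 5 (prior 1/9): the host opened box 5, so this case is ruled out; weight (1/9)·0 = 0.
The weights sum to 5/18.
So P(the gold coin in box 2 | the host opened box 5) = (1/18) / (5/18) = 1/5.

1/5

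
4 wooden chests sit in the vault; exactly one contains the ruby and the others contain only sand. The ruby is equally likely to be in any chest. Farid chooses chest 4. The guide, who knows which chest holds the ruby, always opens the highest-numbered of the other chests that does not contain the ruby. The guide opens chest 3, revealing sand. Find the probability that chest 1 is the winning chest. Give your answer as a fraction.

1/3

Apply Bayes' rule, conditioning on where the ruby actually is.
If it is in any of chests 1, 2, and 4 (prior 1/4 each): chest 3 is the highest-numbered option available, probability 1; weight (1/4)·1 = 1/4 each.
If it is in chest 3 (prior 1/4): the guide opened chest 3, so this case is ruled out; weight (1/4)·0 = 0.
The weights sum to 3/4.
So P(the ruby in chest 1 | the guide opened chest 3) = (1/4) / (3/4) = 1/3.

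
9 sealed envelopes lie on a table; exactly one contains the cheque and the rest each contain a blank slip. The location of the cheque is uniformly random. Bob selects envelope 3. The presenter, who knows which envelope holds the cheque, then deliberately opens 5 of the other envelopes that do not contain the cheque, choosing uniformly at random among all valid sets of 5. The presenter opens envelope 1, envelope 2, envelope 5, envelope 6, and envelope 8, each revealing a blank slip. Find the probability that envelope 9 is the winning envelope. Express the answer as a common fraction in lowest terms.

Apply Bayes' rule, conditioning on where the cheque actually is.
If it is in any of envelopes 1, 2, 5, 6, and 8 (prior 1/9 each): that envelope was opened and seen not to hold the prize — ruled out; weight (1/9)·0 = 0 each.
If it is in envelope 3 (prior 1/9): the presenter has 56 equally likely choices, so probability 1/56; weight (1/9)·(1/56) = 1/504.
If it is in any of envelopes 4, 7, and 9 (prior 1/9 each): the presenter has 21 equally likely choices, so probability 1/21; weight (1/9)·(1/21) = 1/189 each.
The weights sum to 1/56.
So P(the cheque in envelope 9 | the presenter opened envelope 1, envelope 2, envelope 5, envelope 6, and envelope 8) = (1/189) / (1/56) = 8/27.

8/27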